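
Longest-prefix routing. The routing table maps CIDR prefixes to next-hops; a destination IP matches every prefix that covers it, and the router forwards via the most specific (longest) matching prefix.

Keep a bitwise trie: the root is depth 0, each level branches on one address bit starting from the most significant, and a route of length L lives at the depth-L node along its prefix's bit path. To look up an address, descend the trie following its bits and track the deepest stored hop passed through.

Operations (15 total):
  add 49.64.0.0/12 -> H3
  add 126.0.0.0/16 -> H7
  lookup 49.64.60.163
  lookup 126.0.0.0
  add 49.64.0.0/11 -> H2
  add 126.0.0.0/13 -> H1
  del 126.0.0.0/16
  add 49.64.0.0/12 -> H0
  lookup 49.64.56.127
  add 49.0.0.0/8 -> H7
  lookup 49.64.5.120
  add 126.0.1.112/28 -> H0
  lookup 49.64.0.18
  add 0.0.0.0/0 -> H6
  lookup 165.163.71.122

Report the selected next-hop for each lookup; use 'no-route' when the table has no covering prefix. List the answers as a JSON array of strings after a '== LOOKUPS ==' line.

Process each operation:
  add 49.64.0.0/12 -> H3 at depth 12
  add 126.0.0.0/16 -> H7 at depth 16
  Q 49.64.60.163: descend 001100010100 ; hops seen [H3] ; pick H3
  Q 126.0.0.0: descend 0111111000000000 ; hops seen [H7] ; pick H7
  add 49.64.0.0/11 -> H2 at depth 11
  add 126.0.0.0/13 -> H1 at depth 13
  del 126.0.0.0/16 (clear depth 16)
  add 49.64.0.0/12 -> H0 at depth 12
  Q 49.64.56.127: descend 001100010100 ; hops seen [H2,H0] ; pick H0
  add 49.0.0.0/8 -> H7 at depth 8
  Q 49.64.5.120: descend 001100010100 ; hops seen [H7,H2,H0] ; pick H0
  add 126.0.1.112/28 -> H0 at depth 28
  Q 49.64.0.18: descend 001100010100 ; hops seen [H7,H2,H0] ; pick H0
  add 0.0.0.0/0 -> H6 at depth 0
  Q 165.163.71.122: descend ε ; hops seen [H6] ; pick H6

== LOOKUPS ==
["H3","H7","H0","H0","H0","H6"]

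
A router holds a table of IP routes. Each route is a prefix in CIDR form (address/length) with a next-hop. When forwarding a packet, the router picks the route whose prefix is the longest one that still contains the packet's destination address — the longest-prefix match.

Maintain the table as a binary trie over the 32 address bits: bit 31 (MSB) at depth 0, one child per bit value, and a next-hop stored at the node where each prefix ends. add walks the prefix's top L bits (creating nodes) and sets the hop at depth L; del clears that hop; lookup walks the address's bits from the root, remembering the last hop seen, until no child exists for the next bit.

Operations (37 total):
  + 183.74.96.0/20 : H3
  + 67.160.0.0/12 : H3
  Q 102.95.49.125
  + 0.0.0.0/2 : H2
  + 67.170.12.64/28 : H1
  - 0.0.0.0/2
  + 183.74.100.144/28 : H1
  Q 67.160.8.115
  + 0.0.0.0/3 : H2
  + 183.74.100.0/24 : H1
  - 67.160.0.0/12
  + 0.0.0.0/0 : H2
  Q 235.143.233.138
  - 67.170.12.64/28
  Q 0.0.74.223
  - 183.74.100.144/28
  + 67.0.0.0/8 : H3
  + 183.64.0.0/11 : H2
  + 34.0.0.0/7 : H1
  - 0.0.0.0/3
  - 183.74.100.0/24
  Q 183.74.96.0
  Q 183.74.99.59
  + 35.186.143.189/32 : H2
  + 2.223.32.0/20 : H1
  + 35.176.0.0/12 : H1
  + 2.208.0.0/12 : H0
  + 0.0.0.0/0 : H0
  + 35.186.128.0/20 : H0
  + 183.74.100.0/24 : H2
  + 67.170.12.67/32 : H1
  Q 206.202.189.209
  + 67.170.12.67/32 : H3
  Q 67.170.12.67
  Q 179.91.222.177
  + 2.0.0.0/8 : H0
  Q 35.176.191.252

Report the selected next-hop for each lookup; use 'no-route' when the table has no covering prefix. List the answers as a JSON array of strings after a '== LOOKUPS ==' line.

Apply in order:
  + 183.74.96.0/20 (H3) depth=20
  + 67.160.0.0/12 (H3) depth=12
  ? 102.95.49.125  path d0:-→d1:-→d2:-  best=no-route
  + 0.0.0.0/2 (H2) depth=2
  + 67.170.12.64/28 (H1) depth=28
  del 0.0.0.0/2 (clear depth 2)
  + 183.74.100.144/28 (H1) depth=28
  ? 67.160.8.115  path d0:-→d1:-→d2:-→d3:-→d4:-→d5:-→d6:-→d7:-→d8:-→d9:-→d10:-→d11:-→d12:H3  best=H3
  + 0.0.0.0/3 (H2) depth=3
  + 183.74.100.0/24 (H1) depth=24
  del 67.160.0.0/12 (clear depth 12)
  + 0.0.0.0/0 (H2) depth=0
  ? 235.143.233.138  path d0:H2→d1:-  best=H2
  del 67.170.12.64/28 (clear depth 28)
  ? 0.0.74.223  path d0:H2→d1:-→d2:-→d3:H2  best=H2
  del 183.74.100.144/28 (clear depth 28)
  + 67.0.0.0/8 (H3) depth=8
  + 183.64.0.0/11 (H2) depth=11
  + 34.0.0.0/7 (H1) depth=7
  del 0.0.0.0/3 (clear depth 3)
  del 183.74.100.0/24 (clear depth 24)
  ? 183.74.96.0  path d0:H2→d1:-→d2:-→d3:-→d4:-→d5:-→d6:-→d7:-→d8:-→d9:-→d10:-→d11:H2→d12:-→d13:-→d14:-→d15:-→d16:-→d17:-→d18:-→d19:-→d20:H3→d21:-  best=H3
  ? 183.74.99.59  path d0:H2→d1:-→d2:-→d3:-→d4:-→d5:-→d6:-→d7:-→d8:-→d9:-→d10:-→d11:H2→d12:-→d13:-→d14:-→d15:-→d16:-→d17:-→d18:-→d19:-→d20:H3→d21:-  best=H3
  + 35.186.143.189/32 (H2) depth=32
  + 2.223.32.0/20 (H1) depth=20
  + 35.176.0.0/12 (H1) depth=12
  + 2.208.0.0/12 (H0) depth=12
  + 0.0.0.0/0 (H0) depth=0
  + 35.186.128.0/20 (H0) depth=20
  + 183.74.100.0/24 (H2) depth=24
  + 67.170.12.67/32 (H1) depth=32
  ? 206.202.189.209  path d0:H0→d1:-  best=H0
  + 67.170.12.67/32 (H3) depth=32
  ? 67.170.12.67  path d0:H0→d1:-→d2:-→d3:-→d4:-→d5:-→d6:-→d7:-→d8:H3→d9:-→d10:-→d11:-→d12:-→d13:-→d14:-→d15:-→d16:-→d17:-→d18:-→d19:-→d20:-→d21:-→d22:-→d23:-→d24:-→d25:-→d26:-→d27:-→d28:-→d29:-→d30:-→d31:-→d32:H3  best=H3
  ? 179.91.222.177  path d0:H0→d1:-→d2:-→d3:-→d4:-→d5:-  best=H0
  + 2.0.0.0/8 (H0) depth=8
  ? 35.176.191.252  path d0:H0→d1:-→d2:-→d3:-→d4:-→d5:-→d6:-→d7:H1→d8:-→d9:-→d10:-→d11:-→d12:H1  best=H1

== LOOKUPS ==
["no-route","H3","H2","H2","H3","H3","H0","H3","H0","H1"]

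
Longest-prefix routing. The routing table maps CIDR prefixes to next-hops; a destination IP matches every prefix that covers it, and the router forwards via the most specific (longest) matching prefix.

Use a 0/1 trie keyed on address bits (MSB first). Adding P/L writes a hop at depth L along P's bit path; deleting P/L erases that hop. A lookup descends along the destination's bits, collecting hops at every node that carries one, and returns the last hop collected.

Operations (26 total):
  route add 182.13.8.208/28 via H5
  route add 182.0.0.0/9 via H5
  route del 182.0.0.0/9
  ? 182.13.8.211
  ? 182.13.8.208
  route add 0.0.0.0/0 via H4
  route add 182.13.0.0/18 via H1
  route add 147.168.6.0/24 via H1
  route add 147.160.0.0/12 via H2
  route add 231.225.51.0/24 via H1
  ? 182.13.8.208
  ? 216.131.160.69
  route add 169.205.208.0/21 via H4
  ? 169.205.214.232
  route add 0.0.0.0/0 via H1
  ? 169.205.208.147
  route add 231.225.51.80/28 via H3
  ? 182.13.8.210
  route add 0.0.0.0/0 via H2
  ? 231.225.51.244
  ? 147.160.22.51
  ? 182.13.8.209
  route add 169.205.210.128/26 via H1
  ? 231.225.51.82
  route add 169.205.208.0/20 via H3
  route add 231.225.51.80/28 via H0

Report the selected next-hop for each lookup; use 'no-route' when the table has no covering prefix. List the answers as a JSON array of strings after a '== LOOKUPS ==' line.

Apply in order:
  + 182.13.8.208/28 (H5) depth=28
  + 182.0.0.0/9 (H5) depth=9
  - 182.0.0.0/9 clear@9
  ? 182.13.8.211  path d0:-→d1:-→d2:-→d3:-→d4:-→d5:-→d6:-→d7:-→d8:-→d9:-→d10:-→d11:-→d12:-→d13:-→d14:-→d15:-→d16:-→d17:-→d18:-→d19:-→d20:-→d21:-→d22:-→d23:-→d24:-→d25:-→d26:-→d27:-→d28:H5  best=H5
  ? 182.13.8.208  path d0:-→d1:-→d2:-→d3:-→d4:-→d5:-→d6:-→d7:-→d8:-→d9:-→d10:-→d11:-→d12:-→d13:-→d14:-→d15:-→d16:-→d17:-→d18:-→d19:-→d20:-→d21:-→d22:-→d23:-→d24:-→d25:-→d26:-→d27:-→d28:H5  best=H5
  + 0.0.0.0/0 (H4) depth=0
  + 182.13.0.0/18 (H1) depth=18
  + 147.168.6.0/24 (H1) depth=24
  + 147.160.0.0/12 (H2) depth=12
  + 231.225.51.0/24 (H1) depth=24
  ? 182.13.8.208  path d0:H4→d1:-→d2:-→d3:-→d4:-→d5:-→d6:-→d7:-→d8:-→d9:-→d10:-→d11:-→d12:-→d13:-→d14:-→d15:-→d16:-→d17:-→d18:H1→d19:-→d20:-→d21:-→d22:-→d23:-→d24:-→d25:-→d26:-→d27:-→d28:H5  best=H5
  ? 216.131.160.69  path d0:H4→d1:-→d2:-  best=H4
  + 169.205.208.0/21 (H4) depth=21
  ? 169.205.214.232  path d0:H4→d1:-→d2:-→d3:-→d4:-→d5:-→d6:-→d7:-→d8:-→d9:-→d10:-→d11:-→d12:-→d13:-→d14:-→d15:-→d16:-→d17:-→d18:-→d19:-→d20:-→d21:H4  best=H4
  + 0.0.0.0/0 (H1) depth=0
  ? 169.205.208.147  path d0:H1→d1:-→d2:-→d3:-→d4:-→d5:-→d6:-→d7:-→d8:-→d9:-→d10:-→d11:-→d12:-→d13:-→d14:-→d15:-→d16:-→d17:-→d18:-→d19:-→d20:-→d21:H4  best=H4
  + 231.225.51.80/28 (H3) depth=28
  ? 182.13.8.210  path d0:H1→d1:-→d2:-→d3:-→d4:-→d5:-→d6:-→d7:-→d8:-→d9:-→d10:-→d11:-→d12:-→d13:-→d14:-→d15:-→d16:-→d17:-→d18:H1→d19:-→d20:-→d21:-→d22:-→d23:-→d24:-→d25:-→d26:-→d27:-→d28:H5  best=H5
  + 0.0.0.0/0 (H2) depth=0
  ? 231.225.51.244  path d0:H2→d1:-→d2:-→d3:-→d4:-→d5:-→d6:-→d7:-→d8:-→d9:-→d10:-→d11:-→d12:-→d13:-→d14:-→d15:-→d16:-→d17:-→d18:-→d19:-→d20:-→d21:-→d22:-→d23:-→d24:H1  best=H1
  ? 147.160.22.51  path d0:H2→d1:-→d2:-→d3:-→d4:-→d5:-→d6:-→d7:-→d8:-→d9:-→d10:-→d11:-→d12:H2  best=H2
  ? 182.13.8.209  path d0:H2→d1:-→d2:-→d3:-→d4:-→d5:-→d6:-→d7:-→d8:-→d9:-→d10:-→d11:-→d12:-→d13:-→d14:-→d15:-→d16:-→d17:-→d18:H1→d19:-→d20:-→d21:-→d22:-→d23:-→d24:-→d25:-→d26:-→d27:-→d28:H5  best=H5
  + 169.205.210.128/26 (H1) depth=26
  ? 231.225.51.82  path d0:H2→d1:-→d2:-→d3:-→d4:-→d5:-→d6:-→d7:-→d8:-→d9:-→d10:-→d11:-→d12:-→d13:-→d14:-→d15:-→d16:-→d17:-→d18:-→d19:-→d20:-→d21:-→d22:-→d23:-→d24:H1→d25:-→d26:-→d27:-→d28:H3  best=H3
  + 169.205.208.0/20 (H3) depth=20
  + 231.225.51.80/28 (H0) depth=28

== LOOKUPS ==
["H5","H5","H5","H4","H4","H4","H5","H1","H2","H5","H3"]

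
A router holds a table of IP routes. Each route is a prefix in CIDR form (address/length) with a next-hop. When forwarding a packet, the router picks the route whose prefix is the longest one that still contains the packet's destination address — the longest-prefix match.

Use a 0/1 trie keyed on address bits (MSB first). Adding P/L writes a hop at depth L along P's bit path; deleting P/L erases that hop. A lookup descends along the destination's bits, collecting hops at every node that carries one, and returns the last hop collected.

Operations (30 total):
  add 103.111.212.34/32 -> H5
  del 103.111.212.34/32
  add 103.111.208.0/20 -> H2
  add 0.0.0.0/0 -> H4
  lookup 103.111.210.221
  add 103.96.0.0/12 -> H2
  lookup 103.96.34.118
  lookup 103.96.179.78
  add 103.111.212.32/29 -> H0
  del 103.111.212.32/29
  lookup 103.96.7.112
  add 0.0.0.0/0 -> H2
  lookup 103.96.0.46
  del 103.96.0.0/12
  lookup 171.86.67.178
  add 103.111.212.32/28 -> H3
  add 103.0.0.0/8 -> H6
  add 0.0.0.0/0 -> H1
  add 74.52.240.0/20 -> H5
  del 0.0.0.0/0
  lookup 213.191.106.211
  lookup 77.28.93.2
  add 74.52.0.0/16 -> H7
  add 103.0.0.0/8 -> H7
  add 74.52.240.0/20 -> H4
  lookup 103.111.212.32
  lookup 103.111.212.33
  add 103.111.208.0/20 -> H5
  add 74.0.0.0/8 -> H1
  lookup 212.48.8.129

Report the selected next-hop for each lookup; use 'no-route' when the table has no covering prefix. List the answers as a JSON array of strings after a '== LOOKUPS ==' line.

Apply in order:
  add 103.111.212.34/32 -> H5 at depth 32
  del 103.111.212.34/32 (clear depth 32)
  add 103.111.208.0/20 -> H2 at depth 20
  add 0.0.0.0/0 -> H4 at depth 0
  Q 103.111.210.221: descend 011001110110111111010 ; hops seen [H4,H2] ; pick H2
  add 103.96.0.0/12 -> H2 at depth 12
  Q 103.96.34.118: descend 011001110110 ; hops seen [H4,H2] ; pick H2
  Q 103.96.179.78: descend 011001110110 ; hops seen [H4,H2] ; pick H2
  add 103.111.212.32/29 -> H0 at depth 29
  del 103.111.212.32/29 (clear depth 29)
  Q 103.96.7.112: descend 011001110110 ; hops seen [H4,H2] ; pick H2
  add 0.0.0.0/0 -> H2 at depth 0
  Q 103.96.0.46: descend 011001110110 ; hops seen [H2,H2] ; pick H2
  del 103.96.0.0/12 (clear depth 12)
  Q 171.86.67.178: descend ε ; hops seen [H2] ; pick H2
  add 103.111.212.32/28 -> H3 at depth 28
  add 103.0.0.0/8 -> H6 at depth 8
  add 0.0.0.0/0 -> H1 at depth 0
  add 74.52.240.0/20 -> H5 at depth 20
  del 0.0.0.0/0 (clear depth 0)
  Q 213.191.106.211: descend ε ; hops seen [∅] ; pick no-route
  Q 77.28.93.2: descend 01001 ; hops seen [∅] ; pick no-route
  add 74.52.0.0/16 -> H7 at depth 16
  add 103.0.0.0/8 -> H7 at depth 8
  add 74.52.240.0/20 -> H4 at depth 20
  Q 103.111.212.32: descend 011001110110111111010100001000 ; hops seen [H7,H2,H3] ; pick H3
  Q 103.111.212.33: descend 011001110110111111010100001000 ; hops seen [H7,H2,H3] ; pick H3
  add 103.111.208.0/20 -> H5 at depth 20
  add 74.0.0.0/8 -> H1 at depth 8
  Q 212.48.8.129: descend ε ; hops seen [∅] ; pick no-route

== LOOKUPS ==
["H2","H2","H2","H2","H2","H2","no-route","no-route","H3","H3","no-route"]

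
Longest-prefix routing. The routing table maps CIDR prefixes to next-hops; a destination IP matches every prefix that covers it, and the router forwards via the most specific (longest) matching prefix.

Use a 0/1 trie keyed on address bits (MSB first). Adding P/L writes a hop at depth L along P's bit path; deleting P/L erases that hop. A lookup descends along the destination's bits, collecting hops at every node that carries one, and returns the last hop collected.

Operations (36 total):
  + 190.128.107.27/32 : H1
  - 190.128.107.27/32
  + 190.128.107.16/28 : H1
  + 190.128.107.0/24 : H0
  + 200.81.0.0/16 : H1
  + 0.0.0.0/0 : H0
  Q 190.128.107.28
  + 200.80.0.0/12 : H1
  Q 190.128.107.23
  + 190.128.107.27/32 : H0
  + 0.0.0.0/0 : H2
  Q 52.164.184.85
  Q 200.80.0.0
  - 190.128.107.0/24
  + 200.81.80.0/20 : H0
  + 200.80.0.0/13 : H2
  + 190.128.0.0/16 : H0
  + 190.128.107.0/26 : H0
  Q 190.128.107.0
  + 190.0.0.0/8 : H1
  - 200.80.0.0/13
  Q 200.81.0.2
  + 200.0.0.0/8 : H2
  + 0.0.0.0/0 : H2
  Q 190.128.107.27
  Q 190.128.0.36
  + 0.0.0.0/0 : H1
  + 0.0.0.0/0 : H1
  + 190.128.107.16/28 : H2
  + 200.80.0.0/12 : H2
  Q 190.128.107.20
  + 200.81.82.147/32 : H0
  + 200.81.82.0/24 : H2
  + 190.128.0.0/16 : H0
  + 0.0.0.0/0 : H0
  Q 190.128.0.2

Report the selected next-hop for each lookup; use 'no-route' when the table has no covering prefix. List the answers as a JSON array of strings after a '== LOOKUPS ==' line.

Process each operation:
  add 190.128.107.27/32 -> H1 at depth 32
  - 190.128.107.27/32 clear@32
  add 190.128.107.16/28 -> H1 at depth 28
  add 190.128.107.0/24 -> H0 at depth 24
  add 200.81.0.0/16 -> H1 at depth 16
  add 0.0.0.0/0 -> H0 at depth 0
  lookup 190.128.107.28: bits 10111110100000000110101100011 walk d0:H0→d1:-→d2:-→d3:-→d4:-→d5:-→d6:-→d7:-→d8:-→d9:-→d10:-→d11:-→d12:-→d13:-→d14:-→d15:-→d16:-→d17:-→d18:-→d19:-→d20:-→d21:-→d22:-→d23:-→d24:H0→d25:-→d26:-→d27:-→d28:H1→d29:- -> H1
  add 200.80.0.0/12 -> H1 at depth 12
  lookup 190.128.107.23: bits 1011111010000000011010110001 walk d0:H0→d1:-→d2:-→d3:-→d4:-→d5:-→d6:-→d7:-→d8:-→d9:-→d10:-→d11:-→d12:-→d13:-→d14:-→d15:-→d16:-→d17:-→d18:-→d19:-→d20:-→d21:-→d22:-→d23:-→d24:H0→d25:-→d26:-→d27:-→d28:H1 -> H1
  add 190.128.107.27/32 -> H0 at depth 32
  add 0.0.0.0/0 -> H2 at depth 0
  lookup 52.164.184.85: bits ε walk d0:H2 -> H2
  lookup 200.80.0.0: bits 110010000101000 walk d0:H2→d1:-→d2:-→d3:-→d4:-→d5:-→d6:-→d7:-→d8:-→d9:-→d10:-→d11:-→d12:H1→d13:-→d14:-→d15:- -> H1
  - 190.128.107.0/24 clear@24
  add 200.81.80.0/20 -> H0 at depth 20
  add 200.80.0.0/13 -> H2 at depth 13
  add 190.128.0.0/16 -> H0 at depth 16
  add 190.128.107.0/26 -> H0 at depth 26
  lookup 190.128.107.0: bits 101111101000000001101011000 walk d0:H2→d1:-→d2:-→d3:-→d4:-→d5:-→d6:-→d7:-→d8:-→d9:-→d10:-→d11:-→d12:-→d13:-→d14:-→d15:-→d16:H0→d17:-→d18:-→d19:-→d20:-→d21:-→d22:-→d23:-→d24:-→d25:-→d26:H0→d27:- -> H0
  add 190.0.0.0/8 -> H1 at depth 8
  - 200.80.0.0/13 clear@13
  lookup 200.81.0.2: bits 11001000010100010 walk d0:H2→d1:-→d2:-→d3:-→d4:-→d5:-→d6:-→d7:-→d8:-→d9:-→d10:-→d11:-→d12:H1→d13:-→d14:-→d15:-→d16:H1→d17:- -> H1
  add 200.0.0.0/8 -> H2 at depth 8
  add 0.0.0.0/0 -> H2 at depth 0
  lookup 190.128.107.27: bits 10111110100000000110101100011011 walk d0:H2→d1:-→d2:-→d3:-→d4:-→d5:-→d6:-→d7:-→d8:H1→d9:-→d10:-→d11:-→d12:-→d13:-→d14:-→d15:-→d16:H0→d17:-→d18:-→d19:-→d20:-→d21:-→d22:-→d23:-→d24:-→d25:-→d26:H0→d27:-→d28:H1→d29:-→d30:-→d31:-→d32:H0 -> H0
  lookup 190.128.0.36: bits 10111110100000000 walk d0:H2→d1:-→d2:-→d3:-→d4:-→d5:-→d6:-→d7:-→d8:H1→d9:-→d10:-→d11:-→d12:-→d13:-→d14:-→d15:-→d16:H0→d17:- -> H0
  add 0.0.0.0/0 -> H1 at depth 0
  add 0.0.0.0/0 -> H1 at depth 0
  add 190.128.107.16/28 -> H2 at depth 28
  add 200.80.0.0/12 -> H2 at depth 12
  lookup 190.128.107.20: bits 1011111010000000011010110001 walk d0:H1→d1:-→d2:-→d3:-→d4:-→d5:-→d6:-→d7:-→d8:H1→d9:-→d10:-→d11:-→d12:-→d13:-→d14:-→d15:-→d16:H0→d17:-→d18:-→d19:-→d20:-→d21:-→d22:-→d23:-→d24:-→d25:-→d26:H0→d27:-→d28:H2 -> H2
  add 200.81.82.147/32 -> H0 at depth 32
  add 200.81.82.0/24 -> H2 at depth 24
  add 190.128.0.0/16 -> H0 at depth 16
  add 0.0.0.0/0 -> H0 at depth 0
  lookup 190.128.0.2: bits 10111110100000000 walk d0:H0→d1:-→d2:-→d3:-→d4:-→d5:-→d6:-→d7:-→d8:H1→d9:-→d10:-→d11:-→d12:-→d13:-→d14:-→d15:-→d16:H0→d17:- -> H0

== LOOKUPS ==
["H1","H1","H2","H1","H0","H1","H0","H0","H2","H0"]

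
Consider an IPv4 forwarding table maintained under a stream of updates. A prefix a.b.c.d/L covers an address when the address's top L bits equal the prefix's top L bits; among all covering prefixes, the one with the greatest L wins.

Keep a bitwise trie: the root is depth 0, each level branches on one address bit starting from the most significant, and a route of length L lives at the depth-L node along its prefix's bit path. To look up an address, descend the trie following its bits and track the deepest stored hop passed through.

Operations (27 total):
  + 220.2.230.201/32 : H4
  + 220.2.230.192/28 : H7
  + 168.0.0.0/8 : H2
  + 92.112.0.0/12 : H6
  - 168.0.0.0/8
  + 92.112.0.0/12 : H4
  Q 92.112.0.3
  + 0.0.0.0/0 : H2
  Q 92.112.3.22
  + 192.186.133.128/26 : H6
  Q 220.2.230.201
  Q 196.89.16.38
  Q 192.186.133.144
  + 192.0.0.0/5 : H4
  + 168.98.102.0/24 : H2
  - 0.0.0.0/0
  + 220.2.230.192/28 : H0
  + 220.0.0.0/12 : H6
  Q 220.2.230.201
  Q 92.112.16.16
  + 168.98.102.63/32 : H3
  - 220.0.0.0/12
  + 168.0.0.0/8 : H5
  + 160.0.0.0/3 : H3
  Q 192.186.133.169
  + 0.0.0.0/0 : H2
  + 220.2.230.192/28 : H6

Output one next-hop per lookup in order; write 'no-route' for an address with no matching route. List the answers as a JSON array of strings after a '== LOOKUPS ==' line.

Process each operation:
  add 220.2.230.201/32 -> H4 at depth 32
  add 220.2.230.192/28 -> H7 at depth 28
  add 168.0.0.0/8 -> H2 at depth 8
  add 92.112.0.0/12 -> H6 at depth 12
  del 168.0.0.0/8 (clear depth 8)
  add 92.112.0.0/12 -> H4 at depth 12
  Q 92.112.0.3: descend 010111000111 ; hops seen [H4] ; pick H4
  add 0.0.0.0/0 -> H2 at depth 0
  Q 92.112.3.22: descend 010111000111 ; hops seen [H2,H4] ; pick H4
  add 192.186.133.128/26 -> H6 at depth 26
  Q 220.2.230.201: descend 11011100000000101110011011001001 ; hops seen [H2,H7,H4] ; pick H4
  Q 196.89.16.38: descend 11000 ; hops seen [H2] ; pick H2
  Q 192.186.133.144: descend 11000000101110101000010110 ; hops seen [H2,H6] ; pick H6
  add 192.0.0.0/5 -> H4 at depth 5
  add 168.98.102.0/24 -> H2 at depth 24
  del 0.0.0.0/0 (clear depth 0)
  add 220.2.230.192/28 -> H0 at depth 28
  add 220.0.0.0/12 -> H6 at depth 12
  Q 220.2.230.201: descend 11011100000000101110011011001001 ; hops seen [H6,H0,H4] ; pick H4
  Q 92.112.16.16: descend 010111000111 ; hops seen [H4] ; pick H4
  add 168.98.102.63/32 -> H3 at depth 32
  del 220.0.0.0/12 (clear depth 12)
  add 168.0.0.0/8 -> H5 at depth 8
  add 160.0.0.0/3 -> H3 at depth 3
  Q 192.186.133.169: descend 11000000101110101000010110 ; hops seen [H4,H6] ; pick H6
  add 0.0.0.0/0 -> H2 at depth 0
  add 220.2.230.192/28 -> H6 at depth 28

== LOOKUPS ==
["H4","H4","H4","H2","H6","H4","H4","H6"]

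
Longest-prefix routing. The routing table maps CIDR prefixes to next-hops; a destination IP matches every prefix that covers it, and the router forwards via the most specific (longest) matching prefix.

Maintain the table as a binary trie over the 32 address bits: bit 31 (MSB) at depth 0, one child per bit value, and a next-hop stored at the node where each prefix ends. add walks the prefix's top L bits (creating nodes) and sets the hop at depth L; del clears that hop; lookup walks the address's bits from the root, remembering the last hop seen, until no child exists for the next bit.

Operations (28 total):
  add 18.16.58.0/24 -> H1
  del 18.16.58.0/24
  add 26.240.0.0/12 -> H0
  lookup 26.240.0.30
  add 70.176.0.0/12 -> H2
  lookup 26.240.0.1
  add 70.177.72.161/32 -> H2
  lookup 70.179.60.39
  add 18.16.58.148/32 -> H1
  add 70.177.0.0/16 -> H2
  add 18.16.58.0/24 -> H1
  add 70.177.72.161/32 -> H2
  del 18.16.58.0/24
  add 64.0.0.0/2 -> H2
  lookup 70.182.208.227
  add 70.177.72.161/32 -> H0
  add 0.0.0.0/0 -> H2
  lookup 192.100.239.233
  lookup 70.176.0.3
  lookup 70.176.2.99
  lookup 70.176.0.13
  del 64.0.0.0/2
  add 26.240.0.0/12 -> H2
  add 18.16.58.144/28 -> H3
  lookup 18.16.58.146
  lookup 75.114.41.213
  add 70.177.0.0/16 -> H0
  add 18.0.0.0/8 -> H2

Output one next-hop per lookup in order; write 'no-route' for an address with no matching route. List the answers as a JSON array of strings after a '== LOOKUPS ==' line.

Trace:
  + 18.16.58.0/24 (H1) depth=24
  del 18.16.58.0/24 (clear depth 24)
  + 26.240.0.0/12 (H0) depth=12
  lookup 26.240.0.30: bits 000110101111 walk d0:-→d1:-→d2:-→d3:-→d4:-→d5:-→d6:-→d7:-→d8:-→d9:-→d10:-→d11:-→d12:H0 -> H0
  + 70.176.0.0/12 (H2) depth=12
  lookup 26.240.0.1: bits 000110101111 walk d0:-→d1:-→d2:-→d3:-→d4:-→d5:-→d6:-→d7:-→d8:-→d9:-→d10:-→d11:-→d12:H0 -> H0
  + 70.177.72.161/32 (H2) depth=32
  lookup 70.179.60.39: bits 01000110101100 walk d0:-→d1:-→d2:-→d3:-→d4:-→d5:-→d6:-→d7:-→d8:-→d9:-→d10:-→d11:-→d12:H2→d13:-→d14:- -> H2
  + 18.16.58.148/32 (H1) depth=32
  + 70.177.0.0/16 (H2) depth=16
  + 18.16.58.0/24 (H1) depth=24
  + 70.177.72.161/32 (H2) depth=32
  del 18.16.58.0/24 (clear depth 24)
  + 64.0.0.0/2 (H2) depth=2
  lookup 70.182.208.227: bits 0100011010110 walk d0:-→d1:-→d2:H2→d3:-→d4:-→d5:-→d6:-→d7:-→d8:-→d9:-→d10:-→d11:-→d12:H2→d13:- -> H2
  + 70.177.72.161/32 (H0) depth=32
  + 0.0.0.0/0 (H2) depth=0
  lookup 192.100.239.233: bits ε walk d0:H2 -> H2
  lookup 70.176.0.3: bits 010001101011000 walk d0:H2→d1:-→d2:H2→d3:-→d4:-→d5:-→d6:-→d7:-→d8:-→d9:-→d10:-→d11:-→d12:H2→d13:-→d14:-→d15:- -> H2
  lookup 70.176.2.99: bits 010001101011000 walk d0:H2→d1:-→d2:H2→d3:-→d4:-→d5:-→d6:-→d7:-→d8:-→d9:-→d10:-→d11:-→d12:H2→d13:-→d14:-→d15:- -> H2
  lookup 70.176.0.13: bits 010001101011000 walk d0:H2→d1:-→d2:H2→d3:-→d4:-→d5:-→d6:-→d7:-→d8:-→d9:-→d10:-→d11:-→d12:H2→d13:-→d14:-→d15:- -> H2
  del 64.0.0.0/2 (clear depth 2)
  + 26.240.0.0/12 (H2) depth=12
  + 18.16.58.144/28 (H3) depth=28
  lookup 18.16.58.146: bits 00010010000100000011101010010 walk d0:H2→d1:-→d2:-→d3:-→d4:-→d5:-→d6:-→d7:-→d8:-→d9:-→d10:-→d11:-→d12:-→d13:-→d14:-→d15:-→d16:-→d17:-→d18:-→d19:-→d20:-→d21:-→d22:-→d23:-→d24:-→d25:-→d26:-→d27:-→d28:H3→d29:- -> H3
  lookup 75.114.41.213: bits 0100 walk d0:H2→d1:-→d2:-→d3:-→d4:- -> H2
  + 70.177.0.0/16 (H0) depth=16
  + 18.0.0.0/8 (H2) depth=8

== LOOKUPS ==
["H0","H0","H2","H2","H2","H2","H2","H2","H3","H2"]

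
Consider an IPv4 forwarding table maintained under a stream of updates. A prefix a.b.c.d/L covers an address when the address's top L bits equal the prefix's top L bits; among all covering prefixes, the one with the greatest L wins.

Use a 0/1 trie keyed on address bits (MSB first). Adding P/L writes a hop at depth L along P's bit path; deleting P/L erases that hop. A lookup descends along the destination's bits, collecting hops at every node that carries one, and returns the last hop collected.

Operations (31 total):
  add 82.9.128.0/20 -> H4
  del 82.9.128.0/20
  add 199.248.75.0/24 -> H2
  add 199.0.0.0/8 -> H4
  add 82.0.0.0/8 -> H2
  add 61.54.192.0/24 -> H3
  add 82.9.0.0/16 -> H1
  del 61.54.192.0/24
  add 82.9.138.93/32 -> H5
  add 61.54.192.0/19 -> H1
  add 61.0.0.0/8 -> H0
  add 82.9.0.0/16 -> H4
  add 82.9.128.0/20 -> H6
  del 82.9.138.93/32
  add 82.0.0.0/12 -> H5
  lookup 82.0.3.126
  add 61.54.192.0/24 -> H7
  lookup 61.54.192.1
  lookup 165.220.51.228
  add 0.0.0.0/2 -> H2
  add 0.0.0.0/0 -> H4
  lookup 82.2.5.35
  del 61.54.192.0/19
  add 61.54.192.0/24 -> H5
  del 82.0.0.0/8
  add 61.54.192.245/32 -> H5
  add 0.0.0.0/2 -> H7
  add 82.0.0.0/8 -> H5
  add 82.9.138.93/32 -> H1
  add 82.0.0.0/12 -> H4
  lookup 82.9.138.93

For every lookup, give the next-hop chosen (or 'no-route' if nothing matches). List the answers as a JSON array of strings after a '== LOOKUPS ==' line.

Trace:
  add 82.9.128.0/20 -> H4 at depth 20
  del 82.9.128.0/20 (clear depth 20)
  add 199.248.75.0/24 -> H2 at depth 24
  add 199.0.0.0/8 -> H4 at depth 8
  add 82.0.0.0/8 -> H2 at depth 8
  add 61.54.192.0/24 -> H3 at depth 24
  add 82.9.0.0/16 -> H1 at depth 16
  del 61.54.192.0/24 (clear depth 24)
  add 82.9.138.93/32 -> H5 at depth 32
  add 61.54.192.0/19 -> H1 at depth 19
  add 61.0.0.0/8 -> H0 at depth 8
  add 82.9.0.0/16 -> H4 at depth 16
  add 82.9.128.0/20 -> H6 at depth 20
  del 82.9.138.93/32 (clear depth 32)
  add 82.0.0.0/12 -> H5 at depth 12
  Q 82.0.3.126: descend 010100100000 ; hops seen [H2,H5] ; pick H5
  add 61.54.192.0/24 -> H7 at depth 24
  Q 61.54.192.1: descend 001111010011011011000000 ; hops seen [H0,H1,H7] ; pick H7
  Q 165.220.51.228: descend 1 ; hops seen [∅] ; pick no-route
  add 0.0.0.0/2 -> H2 at depth 2
  add 0.0.0.0/0 -> H4 at depth 0
  Q 82.2.5.35: descend 010100100000 ; hops seen [H4,H2,H5] ; pick H5
  del 61.54.192.0/19 (clear depth 19)
  add 61.54.192.0/24 -> H5 at depth 24
  del 82.0.0.0/8 (clear depth 8)
  add 61.54.192.245/32 -> H5 at depth 32
  add 0.0.0.0/2 -> H7 at depth 2
  add 82.0.0.0/8 -> H5 at depth 8
  add 82.9.138.93/32 -> H1 at depth 32
  add 82.0.0.0/12 -> H4 at depth 12
  Q 82.9.138.93: descend 01010010000010011000101001011101 ; hops seen [H4,H5,H4,H4,H6,H1] ; pick H1

== LOOKUPS ==
["H5","H7","no-route","H5","H1"]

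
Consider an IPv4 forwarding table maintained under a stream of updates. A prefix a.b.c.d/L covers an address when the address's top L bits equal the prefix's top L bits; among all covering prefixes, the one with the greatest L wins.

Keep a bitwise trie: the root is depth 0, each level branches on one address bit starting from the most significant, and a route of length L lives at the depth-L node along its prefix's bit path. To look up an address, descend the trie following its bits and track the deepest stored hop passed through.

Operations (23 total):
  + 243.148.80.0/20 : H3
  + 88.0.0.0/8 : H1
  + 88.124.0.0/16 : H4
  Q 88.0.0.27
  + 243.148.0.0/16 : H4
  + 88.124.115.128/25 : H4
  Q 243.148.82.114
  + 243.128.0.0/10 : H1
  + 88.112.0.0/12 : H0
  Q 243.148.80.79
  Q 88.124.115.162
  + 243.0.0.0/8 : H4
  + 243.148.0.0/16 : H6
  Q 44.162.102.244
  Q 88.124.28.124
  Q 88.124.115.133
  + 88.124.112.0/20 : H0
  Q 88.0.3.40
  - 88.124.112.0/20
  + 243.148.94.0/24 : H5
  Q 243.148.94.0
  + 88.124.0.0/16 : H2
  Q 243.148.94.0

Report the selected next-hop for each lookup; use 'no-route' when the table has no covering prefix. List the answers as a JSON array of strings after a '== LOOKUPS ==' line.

Apply in order:
  + 243.148.80.0/20 (H3) depth=20
  + 88.0.0.0/8 (H1) depth=8
  + 88.124.0.0/16 (H4) depth=16
  ? 88.0.0.27  path d0:-→d1:-→d2:-→d3:-→d4:-→d5:-→d6:-→d7:-→d8:H1→d9:-  best=H1
  + 243.148.0.0/16 (H4) depth=16
  + 88.124.115.128/25 (H4) depth=25
  ? 243.148.82.114  path d0:-→d1:-→d2:-→d3:-→d4:-→d5:-→d6:-→d7:-→d8:-→d9:-→d10:-→d11:-→d12:-→d13:-→d14:-→d15:-→d16:H4→d17:-→d18:-→d19:-→d20:H3  best=H3
  + 243.128.0.0/10 (H1) depth=10
  + 88.112.0.0/12 (H0) depth=12
  ? 243.148.80.79  path d0:-→d1:-→d2:-→d3:-→d4:-→d5:-→d6:-→d7:-→d8:-→d9:-→d10:H1→d11:-→d12:-→d13:-→d14:-→d15:-→d16:H4→d17:-→d18:-→d19:-→d20:H3  best=H3
  ? 88.124.115.162  path d0:-→d1:-→d2:-→d3:-→d4:-→d5:-→d6:-→d7:-→d8:H1→d9:-→d10:-→d11:-→d12:H0→d13:-→d14:-→d15:-→d16:H4→d17:-→d18:-→d19:-→d20:-→d21:-→d22:-→d23:-→d24:-→d25:H4  best=H4
  + 243.0.0.0/8 (H4) depth=8
  + 243.148.0.0/16 (H6) depth=16
  ? 44.162.102.244  path d0:-→d1:-  best=no-route
  ? 88.124.28.124  path d0:-→d1:-→d2:-→d3:-→d4:-→d5:-→d6:-→d7:-→d8:H1→d9:-→d10:-→d11:-→d12:H0→d13:-→d14:-→d15:-→d16:H4→d17:-  best=H4
  ? 88.124.115.133  path d0:-→d1:-→d2:-→d3:-→d4:-→d5:-→d6:-→d7:-→d8:H1→d9:-→d10:-→d11:-→d12:H0→d13:-→d14:-→d15:-→d16:H4→d17:-→d18:-→d19:-→d20:-→d21:-→d22:-→d23:-→d24:-→d25:H4  best=H4
  + 88.124.112.0/20 (H0) depth=20
  ? 88.0.3.40  path d0:-→d1:-→d2:-→d3:-→d4:-→d5:-→d6:-→d7:-→d8:H1→d9:-  best=H1
  del 88.124.112.0/20 (clear depth 20)
  + 243.148.94.0/24 (H5) depth=24
  ? 243.148.94.0  path d0:-→d1:-→d2:-→d3:-→d4:-→d5:-→d6:-→d7:-→d8:H4→d9:-→d10:H1→d11:-→d12:-→d13:-→d14:-→d15:-→d16:H6→d17:-→d18:-→d19:-→d20:H3→d21:-→d22:-→d23:-→d24:H5  best=H5
  + 88.124.0.0/16 (H2) depth=16
  ? 243.148.94.0  path d0:-→d1:-→d2:-→d3:-→d4:-→d5:-→d6:-→d7:-→d8:H4→d9:-→d10:H1→d11:-→d12:-→d13:-→d14:-→d15:-→d16:H6→d17:-→d18:-→d19:-→d20:H3→d21:-→d22:-→d23:-→d24:H5  best=H5

== LOOKUPS ==
["H1","H3","H3","H4","no-route","H4","H4","H1","H5","H5"]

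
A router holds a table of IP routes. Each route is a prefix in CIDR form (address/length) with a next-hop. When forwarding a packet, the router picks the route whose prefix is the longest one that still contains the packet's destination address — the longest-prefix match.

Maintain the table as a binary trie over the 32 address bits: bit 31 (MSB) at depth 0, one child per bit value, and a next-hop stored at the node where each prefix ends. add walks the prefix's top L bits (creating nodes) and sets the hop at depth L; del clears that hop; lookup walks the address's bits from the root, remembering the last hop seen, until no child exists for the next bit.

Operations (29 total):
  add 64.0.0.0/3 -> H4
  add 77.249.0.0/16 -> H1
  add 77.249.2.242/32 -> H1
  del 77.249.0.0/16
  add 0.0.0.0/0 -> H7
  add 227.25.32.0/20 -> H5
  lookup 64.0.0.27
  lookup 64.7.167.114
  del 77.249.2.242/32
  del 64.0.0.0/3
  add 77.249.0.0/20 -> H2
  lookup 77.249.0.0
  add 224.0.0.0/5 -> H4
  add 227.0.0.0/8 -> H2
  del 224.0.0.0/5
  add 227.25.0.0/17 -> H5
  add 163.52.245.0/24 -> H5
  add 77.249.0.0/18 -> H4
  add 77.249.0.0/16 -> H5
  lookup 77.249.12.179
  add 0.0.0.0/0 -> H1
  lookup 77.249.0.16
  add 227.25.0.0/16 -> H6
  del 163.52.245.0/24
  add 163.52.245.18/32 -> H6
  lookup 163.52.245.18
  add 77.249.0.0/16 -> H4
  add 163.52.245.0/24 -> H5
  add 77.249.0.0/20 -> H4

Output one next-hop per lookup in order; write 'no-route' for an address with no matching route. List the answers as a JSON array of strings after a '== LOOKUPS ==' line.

Process each operation:
  add 64.0.0.0/3 -> H4 at depth 3
  add 77.249.0.0/16 -> H1 at depth 16
  add 77.249.2.242/32 -> H1 at depth 32
  - 77.249.0.0/16 clear@16
  add 0.0.0.0/0 -> H7 at depth 0
  add 227.25.32.0/20 -> H5 at depth 20
  Q 64.0.0.27: descend 0100 ; hops seen [H7,H4] ; pick H4
  Q 64.7.167.114: descend 0100 ; hops seen [H7,H4] ; pick H4
  - 77.249.2.242/32 clear@32
  - 64.0.0.0/3 clear@3
  add 77.249.0.0/20 -> H2 at depth 20
  Q 77.249.0.0: descend 0100110111111001000000 ; hops seen [H7,H2] ; pick H2
  add 224.0.0.0/5 -> H4 at depth 5
  add 227.0.0.0/8 -> H2 at depth 8
  - 224.0.0.0/5 clear@5
  add 227.25.0.0/17 -> H5 at depth 17
  add 163.52.245.0/24 -> H5 at depth 24
  add 77.249.0.0/18 -> H4 at depth 18
  add 77.249.0.0/16 -> H5 at depth 16
  Q 77.249.12.179: descend 01001101111110010000 ; hops seen [H7,H5,H4,H2] ; pick H2
  add 0.0.0.0/0 -> H1 at depth 0
  Q 77.249.0.16: descend 0100110111111001000000 ; hops seen [H1,H5,H4,H2] ; pick H2
  add 227.25.0.0/16 -> H6 at depth 16
  - 163.52.245.0/24 clear@24
  add 163.52.245.18/32 -> H6 at depth 32
  Q 163.52.245.18: descend 10100011001101001111010100010010 ; hops seen [H1,H6] ; pick H6
  add 77.249.0.0/16 -> H4 at depth 16
  add 163.52.245.0/24 -> H5 at depth 24
  add 77.249.0.0/20 -> H4 at depth 20

== LOOKUPS ==
["H4","H4","H2","H2","H2","H6"]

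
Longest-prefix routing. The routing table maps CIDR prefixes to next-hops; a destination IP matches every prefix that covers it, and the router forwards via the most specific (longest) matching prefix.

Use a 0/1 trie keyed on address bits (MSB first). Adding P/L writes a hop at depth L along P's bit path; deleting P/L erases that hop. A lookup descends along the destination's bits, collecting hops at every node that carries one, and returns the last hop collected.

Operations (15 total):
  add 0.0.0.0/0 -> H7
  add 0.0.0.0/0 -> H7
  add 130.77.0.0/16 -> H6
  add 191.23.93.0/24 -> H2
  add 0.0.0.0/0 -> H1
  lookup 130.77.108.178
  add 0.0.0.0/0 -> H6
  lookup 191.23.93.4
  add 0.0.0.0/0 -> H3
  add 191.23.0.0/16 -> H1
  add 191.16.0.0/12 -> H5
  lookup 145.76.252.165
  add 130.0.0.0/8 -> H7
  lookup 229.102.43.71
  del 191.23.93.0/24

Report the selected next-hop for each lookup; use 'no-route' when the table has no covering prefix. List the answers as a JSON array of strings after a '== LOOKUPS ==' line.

Apply in order:
  add 0.0.0.0/0 -> H7 at depth 0
  add 0.0.0.0/0 -> H7 at depth 0
  add 130.77.0.0/16 -> H6 at depth 16
  add 191.23.93.0/24 -> H2 at depth 24
  add 0.0.0.0/0 -> H1 at depth 0
  Q 130.77.108.178: descend 1000001001001101 ; hops seen [H1,H6] ; pick H6
  add 0.0.0.0/0 -> H6 at depth 0
  Q 191.23.93.4: descend 101111110001011101011101 ; hops seen [H6,H2] ; pick H2
  add 0.0.0.0/0 -> H3 at depth 0
  add 191.23.0.0/16 -> H1 at depth 16
  add 191.16.0.0/12 -> H5 at depth 12
  Q 145.76.252.165: descend 100 ; hops seen [H3] ; pick H3
  add 130.0.0.0/8 -> H7 at depth 8
  Q 229.102.43.71: descend 1 ; hops seen [H3] ; pick H3
  del 191.23.93.0/24 (clear depth 24)

== LOOKUPS ==
["H6","H2","H3","H3"]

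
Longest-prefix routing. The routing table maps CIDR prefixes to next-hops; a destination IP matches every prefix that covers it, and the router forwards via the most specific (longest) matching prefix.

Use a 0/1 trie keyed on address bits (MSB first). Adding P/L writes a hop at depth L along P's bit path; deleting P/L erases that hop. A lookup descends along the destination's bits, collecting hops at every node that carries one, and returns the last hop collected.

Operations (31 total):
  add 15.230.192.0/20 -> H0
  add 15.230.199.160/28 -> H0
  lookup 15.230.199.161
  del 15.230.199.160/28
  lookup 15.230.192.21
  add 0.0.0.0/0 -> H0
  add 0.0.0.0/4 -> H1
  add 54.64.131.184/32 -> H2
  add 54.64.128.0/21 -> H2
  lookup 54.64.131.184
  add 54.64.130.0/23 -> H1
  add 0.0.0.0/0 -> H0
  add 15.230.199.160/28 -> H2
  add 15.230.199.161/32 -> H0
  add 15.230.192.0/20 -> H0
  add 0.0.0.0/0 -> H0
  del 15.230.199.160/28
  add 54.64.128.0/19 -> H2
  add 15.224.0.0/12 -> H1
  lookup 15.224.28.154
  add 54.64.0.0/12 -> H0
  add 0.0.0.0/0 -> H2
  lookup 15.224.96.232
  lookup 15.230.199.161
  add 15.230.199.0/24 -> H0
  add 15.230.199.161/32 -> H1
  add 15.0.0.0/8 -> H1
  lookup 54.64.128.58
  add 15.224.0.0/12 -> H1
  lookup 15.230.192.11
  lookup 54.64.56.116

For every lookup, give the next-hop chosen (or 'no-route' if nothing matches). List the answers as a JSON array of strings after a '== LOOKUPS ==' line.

Trace:
  add 15.230.192.0/20 -> H0 at depth 20
  add 15.230.199.160/28 -> H0 at depth 28
  Q 15.230.199.161: descend 0000111111100110110001111010 ; hops seen [H0,H0] ; pick H0
  - 15.230.199.160/28 clear@28
  Q 15.230.192.21: descend 000011111110011011000 ; hops seen [H0] ; pick H0
  add 0.0.0.0/0 -> H0 at depth 0
  add 0.0.0.0/4 -> H1 at depth 4
  add 54.64.131.184/32 -> H2 at depth 32
  add 54.64.128.0/21 -> H2 at depth 21
  Q 54.64.131.184: descend 00110110010000001000001110111000 ; hops seen [H0,H2,H2] ; pick H2
  add 54.64.130.0/23 -> H1 at depth 23
  add 0.0.0.0/0 -> H0 at depth 0
  add 15.230.199.160/28 -> H2 at depth 28
  add 15.230.199.161/32 -> H0 at depth 32
  add 15.230.192.0/20 -> H0 at depth 20
  add 0.0.0.0/0 -> H0 at depth 0
  - 15.230.199.160/28 clear@28
  add 54.64.128.0/19 -> H2 at depth 19
  add 15.224.0.0/12 -> H1 at depth 12
  Q 15.224.28.154: descend 0000111111100 ; hops seen [H0,H1,H1] ; pick H1
  add 54.64.0.0/12 -> H0 at depth 12
  add 0.0.0.0/0 -> H2 at depth 0
  Q 15.224.96.232: descend 0000111111100 ; hops seen [H2,H1,H1] ; pick H1
  Q 15.230.199.161: descend 00001111111001101100011110100001 ; hops seen [H2,H1,H1,H0,H0] ; pick H0
  add 15.230.199.0/24 -> H0 at depth 24
  add 15.230.199.161/32 -> H1 at depth 32
  add 15.0.0.0/8 -> H1 at depth 8
  Q 54.64.128.58: descend 0011011001000000100000 ; hops seen [H2,H0,H2,H2] ; pick H2
  add 15.224.0.0/12 -> H1 at depth 12
  Q 15.230.192.11: descend 000011111110011011000 ; hops seen [H2,H1,H1,H1,H0] ; pick H0
  Q 54.64.56.116: descend 0011011001000000 ; hops seen [H2,H0] ; pick H0

== LOOKUPS ==
["H0","H0","H2","H1","H1","H0","H2","H0","H0"]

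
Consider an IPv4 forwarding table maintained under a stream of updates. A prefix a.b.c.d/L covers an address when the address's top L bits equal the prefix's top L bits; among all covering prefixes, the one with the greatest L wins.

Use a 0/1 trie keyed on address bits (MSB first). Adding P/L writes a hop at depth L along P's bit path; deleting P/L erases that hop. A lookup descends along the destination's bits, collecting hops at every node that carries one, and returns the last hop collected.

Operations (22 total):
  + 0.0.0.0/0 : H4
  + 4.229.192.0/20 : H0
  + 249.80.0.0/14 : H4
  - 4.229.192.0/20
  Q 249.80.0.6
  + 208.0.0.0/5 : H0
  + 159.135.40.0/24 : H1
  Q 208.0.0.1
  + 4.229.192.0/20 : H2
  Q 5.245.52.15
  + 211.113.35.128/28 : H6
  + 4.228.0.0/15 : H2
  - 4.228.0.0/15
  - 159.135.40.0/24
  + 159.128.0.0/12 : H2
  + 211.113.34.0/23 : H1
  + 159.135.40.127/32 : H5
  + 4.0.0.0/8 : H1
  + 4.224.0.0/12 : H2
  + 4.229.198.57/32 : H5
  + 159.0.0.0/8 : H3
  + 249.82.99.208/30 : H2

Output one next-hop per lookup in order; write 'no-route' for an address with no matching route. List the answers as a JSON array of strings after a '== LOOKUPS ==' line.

Process each operation:
  add 0.0.0.0/0 -> H4 at depth 0
  add 4.229.192.0/20 -> H0 at depth 20
  add 249.80.0.0/14 -> H4 at depth 14
  - 4.229.192.0/20 clear@20
  ? 249.80.0.6  path d0:H4→d1:-→d2:-→d3:-→d4:-→d5:-→d6:-→d7:-→d8:-→d9:-→d10:-→d11:-→d12:-→d13:-→d14:H4  best=H4
  add 208.0.0.0/5 -> H0 at depth 5
  add 159.135.40.0/24 -> H1 at depth 24
  ? 208.0.0.1  path d0:H4→d1:-→d2:-→d3:-→d4:-→d5:H0  best=H0
  add 4.229.192.0/20 -> H2 at depth 20
  ? 5.245.52.15  path d0:H4→d1:-→d2:-→d3:-→d4:-→d5:-→d6:-→d7:-  best=H4
  add 211.113.35.128/28 -> H6 at depth 28
  add 4.228.0.0/15 -> H2 at depth 15
  - 4.228.0.0/15 clear@15
  - 159.135.40.0/24 clear@24
  add 159.128.0.0/12 -> H2 at depth 12
  add 211.113.34.0/23 -> H1 at depth 23
  add 159.135.40.127/32 -> H5 at depth 32
  add 4.0.0.0/8 -> H1 at depth 8
  add 4.224.0.0/12 -> H2 at depth 12
  add 4.229.198.57/32 -> H5 at depth 32
  add 159.0.0.0/8 -> H3 at depth 8
  add 249.82.99.208/30 -> H2 at depth 30

== LOOKUPS ==
["H4","H0","H4"]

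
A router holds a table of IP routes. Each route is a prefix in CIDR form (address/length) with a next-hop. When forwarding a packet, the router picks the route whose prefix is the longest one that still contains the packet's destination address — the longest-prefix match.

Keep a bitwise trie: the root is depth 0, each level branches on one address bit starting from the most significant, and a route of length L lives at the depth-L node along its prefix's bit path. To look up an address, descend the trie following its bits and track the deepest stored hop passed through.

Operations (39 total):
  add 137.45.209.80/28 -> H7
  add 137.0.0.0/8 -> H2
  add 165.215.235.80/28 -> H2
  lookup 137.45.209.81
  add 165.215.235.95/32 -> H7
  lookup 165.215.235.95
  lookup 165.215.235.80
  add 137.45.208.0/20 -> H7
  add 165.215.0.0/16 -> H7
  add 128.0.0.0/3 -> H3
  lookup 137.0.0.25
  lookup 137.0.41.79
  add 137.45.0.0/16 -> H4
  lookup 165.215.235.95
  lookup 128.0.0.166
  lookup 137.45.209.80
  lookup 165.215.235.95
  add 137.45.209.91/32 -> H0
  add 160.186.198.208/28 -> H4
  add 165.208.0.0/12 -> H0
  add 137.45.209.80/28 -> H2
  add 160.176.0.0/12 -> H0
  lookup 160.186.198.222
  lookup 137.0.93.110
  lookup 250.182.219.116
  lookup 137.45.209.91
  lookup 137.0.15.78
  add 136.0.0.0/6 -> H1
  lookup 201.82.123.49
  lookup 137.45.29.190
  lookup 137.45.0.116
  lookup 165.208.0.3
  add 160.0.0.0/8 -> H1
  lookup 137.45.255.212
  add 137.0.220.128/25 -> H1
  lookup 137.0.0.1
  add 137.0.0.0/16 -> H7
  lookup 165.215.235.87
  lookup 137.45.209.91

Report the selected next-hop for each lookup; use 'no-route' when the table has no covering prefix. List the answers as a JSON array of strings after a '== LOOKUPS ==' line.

Apply in order:
  + 137.45.209.80/28 (H7) depth=28
  + 137.0.0.0/8 (H2) depth=8
  + 165.215.235.80/28 (H2) depth=28
  lookup 137.45.209.81: bits 1000100100101101110100010101 walk d0:-→d1:-→d2:-→d3:-→d4:-→d5:-→d6:-→d7:-→d8:H2→d9:-→d10:-→d11:-→d12:-→d13:-→d14:-→d15:-→d16:-→d17:-→d18:-→d19:-→d20:-→d21:-→d22:-→d23:-→d24:-→d25:-→d26:-→d27:-→d28:H7 -> H7
  + 165.215.235.95/32 (H7) depth=32
  lookup 165.215.235.95: bits 10100101110101111110101101011111 walk d0:-→d1:-→d2:-→d3:-→d4:-→d5:-→d6:-→d7:-→d8:-→d9:-→d10:-→d11:-→d12:-→d13:-→d14:-→d15:-→d16:-→d17:-→d18:-→d19:-→d20:-→d21:-→d22:-→d23:-→d24:-→d25:-→d26:-→d27:-→d28:H2→d29:-→d30:-→d31:-→d32:H7 -> H7
  lookup 165.215.235.80: bits 1010010111010111111010110101 walk d0:-→d1:-→d2:-→d3:-→d4:-→d5:-→d6:-→d7:-→d8:-→d9:-→d10:-→d11:-→d12:-→d13:-→d14:-→d15:-→d16:-→d17:-→d18:-→d19:-→d20:-→d21:-→d22:-→d23:-→d24:-→d25:-→d26:-→d27:-→d28:H2 -> H2
  + 137.45.208.0/20 (H7) depth=20
  + 165.215.0.0/16 (H7) depth=16
  + 128.0.0.0/3 (H3) depth=3
  lookup 137.0.0.25: bits 1000100100 walk d0:-→d1:-→d2:-→d3:H3→d4:-→d5:-→d6:-→d7:-→d8:H2→d9:-→d10:- -> H2
  lookup 137.0.41.79: bits 1000100100 walk d0:-→d1:-→d2:-→d3:H3→d4:-→d5:-→d6:-→d7:-→d8:H2→d9:-→d10:- -> H2
  + 137.45.0.0/16 (H4) depth=16
  lookup 165.215.235.95: bits 10100101110101111110101101011111 walk d0:-→d1:-→d2:-→d3:-→d4:-→d5:-→d6:-→d7:-→d8:-→d9:-→d10:-→d11:-→d12:-→d13:-→d14:-→d15:-→d16:H7→d17:-→d18:-→d19:-→d20:-→d21:-→d22:-→d23:-→d24:-→d25:-→d26:-→d27:-→d28:H2→d29:-→d30:-→d31:-→d32:H7 -> H7
  lookup 128.0.0.166: bits 1000 walk d0:-→d1:-→d2:-→d3:H3→d4:- -> H3
  lookup 137.45.209.80: bits 1000100100101101110100010101 walk d0:-→d1:-→d2:-→d3:H3→d4:-→d5:-→d6:-→d7:-→d8:H2→d9:-→d10:-→d11:-→d12:-→d13:-→d14:-→d15:-→d16:H4→d17:-→d18:-→d19:-→d20:H7→d21:-→d22:-→d23:-→d24:-→d25:-→d26:-→d27:-→d28:H7 -> H7
  lookup 165.215.235.95: bits 10100101110101111110101101011111 walk d0:-→d1:-→d2:-→d3:-→d4:-→d5:-→d6:-→d7:-→d8:-→d9:-→d10:-→d11:-→d12:-→d13:-→d14:-→d15:-→d16:H7→d17:-→d18:-→d19:-→d20:-→d21:-→d22:-→d23:-→d24:-→d25:-→d26:-→d27:-→d28:H2→d29:-→d30:-→d31:-→d32:H7 -> H7
  + 137.45.209.91/32 (H0) depth=32
  + 160.186.198.208/28 (H4) depth=28
  + 165.208.0.0/12 (H0) depth=12
  + 137.45.209.80/28 (H2) depth=28
  + 160.176.0.0/12 (H0) depth=12
  lookup 160.186.198.222: bits 1010000010111010110001101101 walk d0:-→d1:-→d2:-→d3:-→d4:-→d5:-→d6:-→d7:-→d8:-→d9:-→d10:-→d11:-→d12:H0→d13:-→d14:-→d15:-→d16:-→d17:-→d18:-→d19:-→d20:-→d21:-→d22:-→d23:-→d24:-→d25:-→d26:-→d27:-→d28:H4 -> H4
  lookup 137.0.93.110: bits 1000100100 walk d0:-→d1:-→d2:-→d3:H3→d4:-→d5:-→d6:-→d7:-→d8:H2→d9:-→d10:- -> H2
  lookup 250.182.219.116: bits 1 walk d0:-→d1:- -> no-route
  lookup 137.45.209.91: bits 10001001001011011101000101011011 walk d0:-→d1:-→d2:-→d3:H3→d4:-→d5:-→d6:-→d7:-→d8:H2→d9:-→d10:-→d11:-→d12:-→d13:-→d14:-→d15:-→d16:H4→d17:-→d18:-→d19:-→d20:H7→d21:-→d22:-→d23:-→d24:-→d25:-→d26:-→d27:-→d28:H2→d29:-→d30:-→d31:-→d32:H0 -> H0
  lookup 137.0.15.78: bits 1000100100 walk d0:-→d1:-→d2:-→d3:H3→d4:-→d5:-→d6:-→d7:-→d8:H2→d9:-→d10:- -> H2
  + 136.0.0.0/6 (H1) depth=6
  lookup 201.82.123.49: bits 1 walk d0:-→d1:- -> no-route
  lookup 137.45.29.190: bits 1000100100101101 walk d0:-→d1:-→d2:-→d3:H3→d4:-→d5:-→d6:H1→d7:-→d8:H2→d9:-→d10:-→d11:-→d12:-→d13:-→d14:-→d15:-→d16:H4 -> H4
  lookup 137.45.0.116: bits 1000100100101101 walk d0:-→d1:-→d2:-→d3:H3→d4:-→d5:-→d6:H1→d7:-→d8:H2→d9:-→d10:-→d11:-→d12:-→d13:-→d14:-→d15:-→d16:H4 -> H4
  lookup 165.208.0.3: bits 1010010111010 walk d0:-→d1:-→d2:-→d3:-→d4:-→d5:-→d6:-→d7:-→d8:-→d9:-→d10:-→d11:-→d12:H0→d13:- -> H0
  + 160.0.0.0/8 (H1) depth=8
  lookup 137.45.255.212: bits 100010010010110111 walk d0:-→d1:-→d2:-→d3:H3→d4:-→d5:-→d6:H1→d7:-→d8:H2→d9:-→d10:-→d11:-→d12:-→d13:-→d14:-→d15:-→d16:H4→d17:-→d18:- -> H4
  + 137.0.220.128/25 (H1) depth=25
  lookup 137.0.0.1: bits 1000100100000000 walk d0:-→d1:-→d2:-→d3:H3→d4:-→d5:-→d6:H1→d7:-→d8:H2→d9:-→d10:-→d11:-→d12:-→d13:-→d14:-→d15:-→d16:- -> H2
  + 137.0.0.0/16 (H7) depth=16
  lookup 165.215.235.87: bits 1010010111010111111010110101 walk d0:-→d1:-→d2:-→d3:-→d4:-→d5:-→d6:-→d7:-→d8:-→d9:-→d10:-→d11:-→d12:H0→d13:-→d14:-→d15:-→d16:H7→d17:-→d18:-→d19:-→d20:-→d21:-→d22:-→d23:-→d24:-→d25:-→d26:-→d27:-→d28:H2 -> H2
  lookup 137.45.209.91: bits 10001001001011011101000101011011 walk d0:-→d1:-→d2:-→d3:H3→d4:-→d5:-→d6:H1→d7:-→d8:H2→d9:-→d10:-→d11:-→d12:-→d13:-→d14:-→d15:-→d16:H4→d17:-→d18:-→d19:-→d20:H7→d21:-→d22:-→d23:-→d24:-→d25:-→d26:-→d27:-→d28:H2→d29:-→d30:-→d31:-→d32:H0 -> H0

== LOOKUPS ==
["H7","H7","H2","H2","H2","H7","H3","H7","H7","H4","H2","no-route","H0","H2","no-route","H4","H4","H0","H4","H2","H2","H0"]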